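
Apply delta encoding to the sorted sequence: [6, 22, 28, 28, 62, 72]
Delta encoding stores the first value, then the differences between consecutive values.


First value: 6
Deltas:
  22 - 6 = 16
  28 - 22 = 6
  28 - 28 = 0
  62 - 28 = 34
  72 - 62 = 10


Delta encoded: [6, 16, 6, 0, 34, 10]


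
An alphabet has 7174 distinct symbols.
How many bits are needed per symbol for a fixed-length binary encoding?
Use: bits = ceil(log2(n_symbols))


log2(7174) = 12.8086
Bracket: 2^12 = 4096 < 7174 <= 2^13 = 8192
So ceil(log2(7174)) = 13

bits = ceil(log2(7174)) = ceil(12.8086) = 13 bits


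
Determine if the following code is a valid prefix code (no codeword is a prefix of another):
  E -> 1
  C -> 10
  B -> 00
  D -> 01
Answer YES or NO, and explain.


Checking each pair (does one codeword prefix another?):
  E='1' vs C='10': prefix -- VIOLATION

NO -- this is NOT a valid prefix code. E (1) is a prefix of C (10).


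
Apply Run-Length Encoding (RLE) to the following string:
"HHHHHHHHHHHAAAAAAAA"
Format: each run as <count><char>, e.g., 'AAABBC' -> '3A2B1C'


Scanning runs left to right:
  i=0: run of 'H' x 11 -> '11H'
  i=11: run of 'A' x 8 -> '8A'

RLE = 11H8A


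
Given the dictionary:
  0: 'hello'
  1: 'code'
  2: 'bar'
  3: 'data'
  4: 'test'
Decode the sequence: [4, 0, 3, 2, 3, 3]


Look up each index in the dictionary:
  4 -> 'test'
  0 -> 'hello'
  3 -> 'data'
  2 -> 'bar'
  3 -> 'data'
  3 -> 'data'

Decoded: "test hello data bar data data"


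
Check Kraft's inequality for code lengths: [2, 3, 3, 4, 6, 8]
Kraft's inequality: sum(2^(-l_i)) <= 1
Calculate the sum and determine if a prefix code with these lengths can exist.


Sum = 2^(-2) + 2^(-3) + 2^(-3) + 2^(-4) + 2^(-6) + 2^(-8)
    = 0.25 + 0.125 + 0.125 + 0.0625 + 0.015625 + 0.00390625
    = 149/256 = 0.58203125
Since 0.58203125 <= 1, Kraft's inequality IS satisfied.
A prefix code with these lengths CAN exist.

Kraft sum = 0.58203125. Satisfied.


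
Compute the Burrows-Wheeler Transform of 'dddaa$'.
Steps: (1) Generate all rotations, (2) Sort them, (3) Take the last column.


Rotations (sorted):
  0: $dddaa -> last char: a
  1: a$ddda -> last char: a
  2: aa$ddd -> last char: d
  3: daa$dd -> last char: d
  4: ddaa$d -> last char: d
  5: dddaa$ -> last char: $


BWT = aaddd$


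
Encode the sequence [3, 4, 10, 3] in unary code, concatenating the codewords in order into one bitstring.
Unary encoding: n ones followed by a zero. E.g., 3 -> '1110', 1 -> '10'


Encode each number as n ones followed by a terminating 0:
  3 -> 1110 (4 bits)
  4 -> 11110 (5 bits)
  10 -> 11111111110 (11 bits)
  3 -> 1110 (4 bits)
Total length = 4 + 5 + 11 + 4 = 24 bits.

Unary([3, 4, 10, 3]) = 111011110111111111101110 (24 bits)


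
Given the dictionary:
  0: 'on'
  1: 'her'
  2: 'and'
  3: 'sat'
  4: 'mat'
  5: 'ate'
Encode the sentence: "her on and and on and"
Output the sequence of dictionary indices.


Look up each word in the dictionary:
  'her' -> 1
  'on' -> 0
  'and' -> 2
  'and' -> 2
  'on' -> 0
  'and' -> 2

Encoded: [1, 0, 2, 2, 0, 2]


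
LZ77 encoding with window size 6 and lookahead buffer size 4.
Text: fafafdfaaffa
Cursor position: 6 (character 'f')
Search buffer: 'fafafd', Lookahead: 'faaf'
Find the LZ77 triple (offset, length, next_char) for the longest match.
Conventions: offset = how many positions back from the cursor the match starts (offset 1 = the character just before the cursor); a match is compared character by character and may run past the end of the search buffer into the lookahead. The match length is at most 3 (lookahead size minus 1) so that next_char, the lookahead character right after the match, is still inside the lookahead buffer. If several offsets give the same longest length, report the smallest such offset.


Try each offset into the search buffer:
  offset=1 (pos 5, char 'd'): match length 0
  offset=2 (pos 4, char 'f'): match length 1
  offset=3 (pos 3, char 'a'): match length 0
  offset=4 (pos 2, char 'f'): match length 2
  offset=5 (pos 1, char 'a'): match length 0
  offset=6 (pos 0, char 'f'): match length 2
Longest match has length 2, found at offsets 4, 6; take the smallest, offset 4.
next_char = character at position 6 + 2 = 8 -> 'a'

Best match: offset=4, length=2 (matching 'fa' starting at position 2)
LZ77 triple: (4, 2, 'a')


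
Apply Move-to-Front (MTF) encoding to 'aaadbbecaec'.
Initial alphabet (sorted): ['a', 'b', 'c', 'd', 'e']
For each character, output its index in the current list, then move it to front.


MTF encoding:
'a': index 0 in ['a', 'b', 'c', 'd', 'e'] -> ['a', 'b', 'c', 'd', 'e']
'a': index 0 in ['a', 'b', 'c', 'd', 'e'] -> ['a', 'b', 'c', 'd', 'e']
'a': index 0 in ['a', 'b', 'c', 'd', 'e'] -> ['a', 'b', 'c', 'd', 'e']
'd': index 3 in ['a', 'b', 'c', 'd', 'e'] -> ['d', 'a', 'b', 'c', 'e']
'b': index 2 in ['d', 'a', 'b', 'c', 'e'] -> ['b', 'd', 'a', 'c', 'e']
'b': index 0 in ['b', 'd', 'a', 'c', 'e'] -> ['b', 'd', 'a', 'c', 'e']
'e': index 4 in ['b', 'd', 'a', 'c', 'e'] -> ['e', 'b', 'd', 'a', 'c']
'c': index 4 in ['e', 'b', 'd', 'a', 'c'] -> ['c', 'e', 'b', 'd', 'a']
'a': index 4 in ['c', 'e', 'b', 'd', 'a'] -> ['a', 'c', 'e', 'b', 'd']
'e': index 2 in ['a', 'c', 'e', 'b', 'd'] -> ['e', 'a', 'c', 'b', 'd']
'c': index 2 in ['e', 'a', 'c', 'b', 'd'] -> ['c', 'e', 'a', 'b', 'd']


Output: [0, 0, 0, 3, 2, 0, 4, 4, 4, 2, 2]


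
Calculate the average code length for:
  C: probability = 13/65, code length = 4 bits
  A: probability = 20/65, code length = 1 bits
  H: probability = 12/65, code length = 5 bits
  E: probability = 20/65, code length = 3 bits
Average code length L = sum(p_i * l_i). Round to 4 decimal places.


Weighted contributions p_i * l_i:
  C: (13/65) * 4 = 52/65
  A: (20/65) * 1 = 20/65
  H: (12/65) * 5 = 60/65
  E: (20/65) * 3 = 60/65
Sum = (52 + 20 + 60 + 60)/65 = 192/65

L = 192/65 = 2.9538 bits/symbol


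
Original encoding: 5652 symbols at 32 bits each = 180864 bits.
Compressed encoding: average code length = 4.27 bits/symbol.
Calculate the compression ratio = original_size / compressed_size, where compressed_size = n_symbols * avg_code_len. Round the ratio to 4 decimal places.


original_size = n_symbols * orig_bits = 5652 * 32 = 180864 bits
compressed_size = n_symbols * avg_code_len = 5652 * 4.27 = 24134.04 bits
ratio = original_size / compressed_size = 180864 / 24134.04 = 7.4941

Compression ratio = 7.4941


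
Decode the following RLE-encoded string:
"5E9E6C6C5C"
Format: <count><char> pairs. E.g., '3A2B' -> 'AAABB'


Expanding each <count><char> pair:
  5E -> 'EEEEE'
  9E -> 'EEEEEEEEE'
  6C -> 'CCCCCC'
  6C -> 'CCCCCC'
  5C -> 'CCCCC'

Decoded = EEEEEEEEEEEEEECCCCCCCCCCCCCCCCC


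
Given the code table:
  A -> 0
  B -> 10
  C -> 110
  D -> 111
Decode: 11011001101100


Decoding:
110 -> C
110 -> C
0 -> A
110 -> C
110 -> C
0 -> A


Result: CCACCA


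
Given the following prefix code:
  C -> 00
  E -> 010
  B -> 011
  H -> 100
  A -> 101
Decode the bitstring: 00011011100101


Decoding step by step:
Bits 00 -> C
Bits 011 -> B
Bits 011 -> B
Bits 100 -> H
Bits 101 -> A


Decoded message: CBBHA


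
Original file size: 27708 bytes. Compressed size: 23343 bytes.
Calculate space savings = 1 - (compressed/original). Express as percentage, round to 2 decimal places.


ratio = compressed/original = 23343/27708 = 0.842464
savings = 1 - ratio = 1 - 0.842464 = 0.157536
as a percentage: 0.157536 * 100 = 15.75%

Space savings = 1 - 23343/27708 = 15.75%


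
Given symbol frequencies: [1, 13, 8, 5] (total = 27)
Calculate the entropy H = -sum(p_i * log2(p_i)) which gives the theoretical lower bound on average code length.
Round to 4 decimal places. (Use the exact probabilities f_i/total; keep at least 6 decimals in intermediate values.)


Per-symbol terms -p_i * log2(p_i) with p_i = f_i/27:
  p = 1/27 = 0.037037: log2(p) = -4.754888, -p*log2(p) = 0.176107
  p = 13/27 = 0.481481: log2(p) = -1.054448, -p*log2(p) = 0.507697
  p = 8/27 = 0.296296: log2(p) = -1.754888, -p*log2(p) = 0.519967
  p = 5/27 = 0.185185: log2(p) = -2.432959, -p*log2(p) = 0.450548
H = 0.176107 + 0.507697 + 0.519967 + 0.450548 = 1.654319

H = 1.6543 bits/symbol


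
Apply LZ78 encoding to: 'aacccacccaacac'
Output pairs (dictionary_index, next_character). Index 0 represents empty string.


LZ78 encoding steps:
Dictionary: {0: ''}
Step 1: w='' (idx 0), next='a' -> output (0, 'a'), add 'a' as idx 1
Step 2: w='a' (idx 1), next='c' -> output (1, 'c'), add 'ac' as idx 2
Step 3: w='' (idx 0), next='c' -> output (0, 'c'), add 'c' as idx 3
Step 4: w='c' (idx 3), next='a' -> output (3, 'a'), add 'ca' as idx 4
Step 5: w='c' (idx 3), next='c' -> output (3, 'c'), add 'cc' as idx 5
Step 6: w='ca' (idx 4), next='a' -> output (4, 'a'), add 'caa' as idx 6
Step 7: w='ca' (idx 4), next='c' -> output (4, 'c'), add 'cac' as idx 7


Encoded: [(0, 'a'), (1, 'c'), (0, 'c'), (3, 'a'), (3, 'c'), (4, 'a'), (4, 'c')]


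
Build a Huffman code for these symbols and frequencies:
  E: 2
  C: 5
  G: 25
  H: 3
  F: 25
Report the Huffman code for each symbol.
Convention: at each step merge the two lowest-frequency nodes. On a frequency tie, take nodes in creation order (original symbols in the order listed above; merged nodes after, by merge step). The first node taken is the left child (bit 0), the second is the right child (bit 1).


Huffman tree construction:
Step 1: Merge E(2) + H(3) = 5
Step 2: Merge C(5) + (E+H)(5) = 10
Step 3: Merge (C+(E+H))(10) + G(25) = 35
Step 4: Merge F(25) + ((C+(E+H))+G)(35) = 60
Read each symbol's code off the tree from the root (left child = 0, right child = 1).

Codes:
  E: 1010 (length 4)
  C: 100 (length 3)
  G: 11 (length 2)
  H: 1011 (length 4)
  F: 0 (length 1)
Average code length: 110/60 = 1.8333 bits/symbol


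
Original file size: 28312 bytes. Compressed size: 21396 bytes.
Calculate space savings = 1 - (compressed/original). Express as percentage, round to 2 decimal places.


ratio = compressed/original = 21396/28312 = 0.755722
savings = 1 - ratio = 1 - 0.755722 = 0.244278
as a percentage: 0.244278 * 100 = 24.43%

Space savings = 1 - 21396/28312 = 24.43%


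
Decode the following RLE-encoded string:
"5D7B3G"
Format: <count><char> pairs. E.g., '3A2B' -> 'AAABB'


Expanding each <count><char> pair:
  5D -> 'DDDDD'
  7B -> 'BBBBBBB'
  3G -> 'GGG'

Decoded = DDDDDBBBBBBBGGG


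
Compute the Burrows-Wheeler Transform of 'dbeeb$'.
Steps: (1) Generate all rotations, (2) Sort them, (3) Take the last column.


Rotations (sorted):
  0: $dbeeb -> last char: b
  1: b$dbee -> last char: e
  2: beeb$d -> last char: d
  3: dbeeb$ -> last char: $
  4: eb$dbe -> last char: e
  5: eeb$db -> last char: b


BWT = bed$eb


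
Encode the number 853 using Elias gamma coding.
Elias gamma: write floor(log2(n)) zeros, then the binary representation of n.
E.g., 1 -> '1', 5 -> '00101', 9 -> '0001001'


num_bits = floor(log2(853)) + 1 = 10
leading_zeros = num_bits - 1 = 9
binary(853) = 1101010101

Elias gamma(853) = '000000000' + '1101010101' = 0000000001101010101 (19 bits)


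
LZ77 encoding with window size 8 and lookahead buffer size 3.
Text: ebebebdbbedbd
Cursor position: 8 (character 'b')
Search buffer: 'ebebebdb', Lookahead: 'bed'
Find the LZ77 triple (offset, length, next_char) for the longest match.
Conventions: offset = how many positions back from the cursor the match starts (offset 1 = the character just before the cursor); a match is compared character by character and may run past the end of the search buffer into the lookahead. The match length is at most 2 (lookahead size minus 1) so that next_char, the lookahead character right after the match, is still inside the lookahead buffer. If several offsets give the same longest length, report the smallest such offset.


Try each offset into the search buffer:
  offset=1 (pos 7, char 'b'): match length 1
  offset=2 (pos 6, char 'd'): match length 0
  offset=3 (pos 5, char 'b'): match length 1
  offset=4 (pos 4, char 'e'): match length 0
  offset=5 (pos 3, char 'b'): match length 2
  offset=6 (pos 2, char 'e'): match length 0
  offset=7 (pos 1, char 'b'): match length 2
  offset=8 (pos 0, char 'e'): match length 0
Longest match has length 2, found at offsets 5, 7; take the smallest, offset 5.
next_char = character at position 8 + 2 = 10 -> 'd'

Best match: offset=5, length=2 (matching 'be' starting at position 3)
LZ77 triple: (5, 2, 'd')


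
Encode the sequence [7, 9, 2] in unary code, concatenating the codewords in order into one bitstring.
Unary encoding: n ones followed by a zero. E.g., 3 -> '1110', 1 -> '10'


Encode each number as n ones followed by a terminating 0:
  7 -> 11111110 (8 bits)
  9 -> 1111111110 (10 bits)
  2 -> 110 (3 bits)
Total length = 8 + 10 + 3 = 21 bits.

Unary([7, 9, 2]) = 111111101111111110110 (21 bits)


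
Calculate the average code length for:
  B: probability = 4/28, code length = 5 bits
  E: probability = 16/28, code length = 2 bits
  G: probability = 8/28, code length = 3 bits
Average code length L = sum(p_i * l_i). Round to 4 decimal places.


Weighted contributions p_i * l_i:
  B: (4/28) * 5 = 20/28
  E: (16/28) * 2 = 32/28
  G: (8/28) * 3 = 24/28
Sum = (20 + 32 + 24)/28 = 76/28

L = 76/28 = 2.7143 bits/symbol


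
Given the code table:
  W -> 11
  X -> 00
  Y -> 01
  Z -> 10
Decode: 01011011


Decoding:
01 -> Y
01 -> Y
10 -> Z
11 -> W


Result: YYZW


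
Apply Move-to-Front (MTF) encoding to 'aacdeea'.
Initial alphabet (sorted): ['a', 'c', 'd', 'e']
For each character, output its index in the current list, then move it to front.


MTF encoding:
'a': index 0 in ['a', 'c', 'd', 'e'] -> ['a', 'c', 'd', 'e']
'a': index 0 in ['a', 'c', 'd', 'e'] -> ['a', 'c', 'd', 'e']
'c': index 1 in ['a', 'c', 'd', 'e'] -> ['c', 'a', 'd', 'e']
'd': index 2 in ['c', 'a', 'd', 'e'] -> ['d', 'c', 'a', 'e']
'e': index 3 in ['d', 'c', 'a', 'e'] -> ['e', 'd', 'c', 'a']
'e': index 0 in ['e', 'd', 'c', 'a'] -> ['e', 'd', 'c', 'a']
'a': index 3 in ['e', 'd', 'c', 'a'] -> ['a', 'e', 'd', 'c']


Output: [0, 0, 1, 2, 3, 0, 3]


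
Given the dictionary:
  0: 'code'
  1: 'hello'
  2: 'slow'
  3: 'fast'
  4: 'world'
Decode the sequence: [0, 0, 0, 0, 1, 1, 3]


Look up each index in the dictionary:
  0 -> 'code'
  0 -> 'code'
  0 -> 'code'
  0 -> 'code'
  1 -> 'hello'
  1 -> 'hello'
  3 -> 'fast'

Decoded: "code code code code hello hello fast"


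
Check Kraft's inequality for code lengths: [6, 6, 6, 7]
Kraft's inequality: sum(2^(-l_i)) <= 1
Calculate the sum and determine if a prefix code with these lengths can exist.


Sum = 2^(-6) + 2^(-6) + 2^(-6) + 2^(-7)
    = 0.015625 + 0.015625 + 0.015625 + 0.0078125
    = 7/128 = 0.0546875
Since 0.0546875 <= 1, Kraft's inequality IS satisfied.
A prefix code with these lengths CAN exist.

Kraft sum = 0.0546875. Satisfied.


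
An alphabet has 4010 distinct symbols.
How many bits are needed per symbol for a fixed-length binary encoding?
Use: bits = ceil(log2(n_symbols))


log2(4010) = 11.9694
Bracket: 2^11 = 2048 < 4010 <= 2^12 = 4096
So ceil(log2(4010)) = 12

bits = ceil(log2(4010)) = ceil(11.9694) = 12 bits


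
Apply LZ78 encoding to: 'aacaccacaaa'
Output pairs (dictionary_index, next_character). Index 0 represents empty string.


LZ78 encoding steps:
Dictionary: {0: ''}
Step 1: w='' (idx 0), next='a' -> output (0, 'a'), add 'a' as idx 1
Step 2: w='a' (idx 1), next='c' -> output (1, 'c'), add 'ac' as idx 2
Step 3: w='ac' (idx 2), next='c' -> output (2, 'c'), add 'acc' as idx 3
Step 4: w='ac' (idx 2), next='a' -> output (2, 'a'), add 'aca' as idx 4
Step 5: w='a' (idx 1), next='a' -> output (1, 'a'), add 'aa' as idx 5


Encoded: [(0, 'a'), (1, 'c'), (2, 'c'), (2, 'a'), (1, 'a')]


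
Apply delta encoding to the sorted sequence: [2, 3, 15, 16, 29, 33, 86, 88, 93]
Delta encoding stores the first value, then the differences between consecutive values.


First value: 2
Deltas:
  3 - 2 = 1
  15 - 3 = 12
  16 - 15 = 1
  29 - 16 = 13
  33 - 29 = 4
  86 - 33 = 53
  88 - 86 = 2
  93 - 88 = 5


Delta encoded: [2, 1, 12, 1, 13, 4, 53, 2, 5]


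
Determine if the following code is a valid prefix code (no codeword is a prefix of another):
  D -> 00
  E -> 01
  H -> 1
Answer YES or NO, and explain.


Checking each pair (does one codeword prefix another?):
  D='00' vs E='01': no prefix
  D='00' vs H='1': no prefix
  E='01' vs D='00': no prefix
  E='01' vs H='1': no prefix
  H='1' vs D='00': no prefix
  H='1' vs E='01': no prefix
No violation found over all pairs.

YES -- this is a valid prefix code. No codeword is a prefix of any other codeword.


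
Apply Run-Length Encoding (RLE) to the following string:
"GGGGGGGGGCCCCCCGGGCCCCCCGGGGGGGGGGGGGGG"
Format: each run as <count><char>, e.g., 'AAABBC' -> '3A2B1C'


Scanning runs left to right:
  i=0: run of 'G' x 9 -> '9G'
  i=9: run of 'C' x 6 -> '6C'
  i=15: run of 'G' x 3 -> '3G'
  i=18: run of 'C' x 6 -> '6C'
  i=24: run of 'G' x 15 -> '15G'

RLE = 9G6C3G6C15G


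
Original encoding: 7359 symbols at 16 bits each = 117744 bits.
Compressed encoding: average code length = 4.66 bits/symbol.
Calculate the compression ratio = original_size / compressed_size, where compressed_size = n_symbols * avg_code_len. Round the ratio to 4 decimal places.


original_size = n_symbols * orig_bits = 7359 * 16 = 117744 bits
compressed_size = n_symbols * avg_code_len = 7359 * 4.66 = 34292.94 bits
ratio = original_size / compressed_size = 117744 / 34292.94 = 3.4335

Compression ratio = 3.4335


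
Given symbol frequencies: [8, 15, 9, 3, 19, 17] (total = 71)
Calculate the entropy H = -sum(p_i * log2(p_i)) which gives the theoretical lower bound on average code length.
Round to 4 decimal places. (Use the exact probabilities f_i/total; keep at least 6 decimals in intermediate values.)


Per-symbol terms -p_i * log2(p_i) with p_i = f_i/71:
  p = 8/71 = 0.112676: log2(p) = -3.149747, -p*log2(p) = 0.354901
  p = 15/71 = 0.211268: log2(p) = -2.242857, -p*log2(p) = 0.473843
  p = 9/71 = 0.126761: log2(p) = -2.979822, -p*log2(p) = 0.377724
  p = 3/71 = 0.042254: log2(p) = -4.564785, -p*log2(p) = 0.192878
  p = 19/71 = 0.267606: log2(p) = -1.901820, -p*log2(p) = 0.508938
  p = 17/71 = 0.239437: log2(p) = -2.062284, -p*log2(p) = 0.493786
H = 0.354901 + 0.473843 + 0.377724 + 0.192878 + 0.508938 + 0.493786 = 2.402070

H = 2.4021 bits/symbol


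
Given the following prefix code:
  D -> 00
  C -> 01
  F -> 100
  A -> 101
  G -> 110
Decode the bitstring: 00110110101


Decoding step by step:
Bits 00 -> D
Bits 110 -> G
Bits 110 -> G
Bits 101 -> A


Decoded message: DGGA


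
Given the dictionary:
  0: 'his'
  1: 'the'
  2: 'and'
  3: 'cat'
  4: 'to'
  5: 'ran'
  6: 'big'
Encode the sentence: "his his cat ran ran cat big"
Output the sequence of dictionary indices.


Look up each word in the dictionary:
  'his' -> 0
  'his' -> 0
  'cat' -> 3
  'ran' -> 5
  'ran' -> 5
  'cat' -> 3
  'big' -> 6

Encoded: [0, 0, 3, 5, 5, 3, 6]


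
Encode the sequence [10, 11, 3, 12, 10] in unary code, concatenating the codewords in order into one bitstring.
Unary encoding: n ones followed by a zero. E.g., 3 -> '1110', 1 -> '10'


Encode each number as n ones followed by a terminating 0:
  10 -> 11111111110 (11 bits)
  11 -> 111111111110 (12 bits)
  3 -> 1110 (4 bits)
  12 -> 1111111111110 (13 bits)
  10 -> 11111111110 (11 bits)
Total length = 11 + 12 + 4 + 13 + 11 = 51 bits.

Unary([10, 11, 3, 12, 10]) = 111111111101111111111101110111111111111011111111110 (51 bits)


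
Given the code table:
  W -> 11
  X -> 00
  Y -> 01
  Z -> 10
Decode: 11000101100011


Decoding:
11 -> W
00 -> X
01 -> Y
01 -> Y
10 -> Z
00 -> X
11 -> W


Result: WXYYZXW


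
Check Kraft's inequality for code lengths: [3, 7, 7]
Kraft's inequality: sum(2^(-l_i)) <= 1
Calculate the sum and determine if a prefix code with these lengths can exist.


Sum = 2^(-3) + 2^(-7) + 2^(-7)
    = 0.125 + 0.0078125 + 0.0078125
    = 18/128 = 0.140625
Since 0.140625 <= 1, Kraft's inequality IS satisfied.
A prefix code with these lengths CAN exist.

Kraft sum = 0.140625. Satisfied.


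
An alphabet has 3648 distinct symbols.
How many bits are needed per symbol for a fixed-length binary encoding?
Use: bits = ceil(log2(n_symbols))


log2(3648) = 11.8329
Bracket: 2^11 = 2048 < 3648 <= 2^12 = 4096
So ceil(log2(3648)) = 12

bits = ceil(log2(3648)) = ceil(11.8329) = 12 bits


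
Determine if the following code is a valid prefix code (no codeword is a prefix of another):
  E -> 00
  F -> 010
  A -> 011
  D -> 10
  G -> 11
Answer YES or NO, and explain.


Checking each pair (does one codeword prefix another?):
  E='00' vs F='010': no prefix
  E='00' vs A='011': no prefix
  E='00' vs D='10': no prefix
  E='00' vs G='11': no prefix
  F='010' vs E='00': no prefix
  F='010' vs A='011': no prefix
  F='010' vs D='10': no prefix
  F='010' vs G='11': no prefix
  A='011' vs E='00': no prefix
  A='011' vs F='010': no prefix
  A='011' vs D='10': no prefix
  A='011' vs G='11': no prefix
  D='10' vs E='00': no prefix
  D='10' vs F='010': no prefix
  D='10' vs A='011': no prefix
  D='10' vs G='11': no prefix
  G='11' vs E='00': no prefix
  G='11' vs F='010': no prefix
  G='11' vs A='011': no prefix
  G='11' vs D='10': no prefix
No violation found over all pairs.

YES -- this is a valid prefix code. No codeword is a prefix of any other codeword.


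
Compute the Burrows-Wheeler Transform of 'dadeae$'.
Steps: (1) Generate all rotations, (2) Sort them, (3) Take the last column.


Rotations (sorted):
  0: $dadeae -> last char: e
  1: adeae$d -> last char: d
  2: ae$dade -> last char: e
  3: dadeae$ -> last char: $
  4: deae$da -> last char: a
  5: e$dadea -> last char: a
  6: eae$dad -> last char: d


BWT = ede$aad


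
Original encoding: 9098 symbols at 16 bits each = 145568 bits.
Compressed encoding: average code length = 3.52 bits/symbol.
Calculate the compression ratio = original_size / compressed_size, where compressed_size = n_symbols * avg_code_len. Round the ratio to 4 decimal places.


original_size = n_symbols * orig_bits = 9098 * 16 = 145568 bits
compressed_size = n_symbols * avg_code_len = 9098 * 3.52 = 32024.96 bits
ratio = original_size / compressed_size = 145568 / 32024.96 = 4.5455

Compression ratio = 4.5455


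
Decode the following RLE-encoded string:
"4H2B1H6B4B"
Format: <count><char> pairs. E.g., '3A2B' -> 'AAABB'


Expanding each <count><char> pair:
  4H -> 'HHHH'
  2B -> 'BB'
  1H -> 'H'
  6B -> 'BBBBBB'
  4B -> 'BBBB'

Decoded = HHHHBBHBBBBBBBBBB


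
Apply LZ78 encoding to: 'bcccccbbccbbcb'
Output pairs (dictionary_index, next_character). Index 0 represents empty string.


LZ78 encoding steps:
Dictionary: {0: ''}
Step 1: w='' (idx 0), next='b' -> output (0, 'b'), add 'b' as idx 1
Step 2: w='' (idx 0), next='c' -> output (0, 'c'), add 'c' as idx 2
Step 3: w='c' (idx 2), next='c' -> output (2, 'c'), add 'cc' as idx 3
Step 4: w='cc' (idx 3), next='b' -> output (3, 'b'), add 'ccb' as idx 4
Step 5: w='b' (idx 1), next='c' -> output (1, 'c'), add 'bc' as idx 5
Step 6: w='c' (idx 2), next='b' -> output (2, 'b'), add 'cb' as idx 6
Step 7: w='bc' (idx 5), next='b' -> output (5, 'b'), add 'bcb' as idx 7


Encoded: [(0, 'b'), (0, 'c'), (2, 'c'), (3, 'b'), (1, 'c'), (2, 'b'), (5, 'b')]


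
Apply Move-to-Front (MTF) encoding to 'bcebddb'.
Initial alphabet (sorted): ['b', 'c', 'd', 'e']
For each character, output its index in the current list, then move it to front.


MTF encoding:
'b': index 0 in ['b', 'c', 'd', 'e'] -> ['b', 'c', 'd', 'e']
'c': index 1 in ['b', 'c', 'd', 'e'] -> ['c', 'b', 'd', 'e']
'e': index 3 in ['c', 'b', 'd', 'e'] -> ['e', 'c', 'b', 'd']
'b': index 2 in ['e', 'c', 'b', 'd'] -> ['b', 'e', 'c', 'd']
'd': index 3 in ['b', 'e', 'c', 'd'] -> ['d', 'b', 'e', 'c']
'd': index 0 in ['d', 'b', 'e', 'c'] -> ['d', 'b', 'e', 'c']
'b': index 1 in ['d', 'b', 'e', 'c'] -> ['b', 'd', 'e', 'c']


Output: [0, 1, 3, 2, 3, 0, 1]


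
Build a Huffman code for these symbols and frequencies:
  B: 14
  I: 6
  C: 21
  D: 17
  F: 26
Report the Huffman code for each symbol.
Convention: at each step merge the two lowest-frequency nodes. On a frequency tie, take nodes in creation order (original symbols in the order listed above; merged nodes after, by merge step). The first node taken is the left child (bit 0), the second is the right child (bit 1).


Huffman tree construction:
Step 1: Merge I(6) + B(14) = 20
Step 2: Merge D(17) + (I+B)(20) = 37
Step 3: Merge C(21) + F(26) = 47
Step 4: Merge (D+(I+B))(37) + (C+F)(47) = 84
Read each symbol's code off the tree from the root (left child = 0, right child = 1).

Codes:
  B: 011 (length 3)
  I: 010 (length 3)
  C: 10 (length 2)
  D: 00 (length 2)
  F: 11 (length 2)
Average code length: 188/84 = 2.2381 bits/symbol


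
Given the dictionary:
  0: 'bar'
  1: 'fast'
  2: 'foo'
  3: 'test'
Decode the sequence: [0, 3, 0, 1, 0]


Look up each index in the dictionary:
  0 -> 'bar'
  3 -> 'test'
  0 -> 'bar'
  1 -> 'fast'
  0 -> 'bar'

Decoded: "bar test bar fast bar"


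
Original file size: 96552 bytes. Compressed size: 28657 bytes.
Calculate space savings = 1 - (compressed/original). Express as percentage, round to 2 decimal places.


ratio = compressed/original = 28657/96552 = 0.296804
savings = 1 - ratio = 1 - 0.296804 = 0.703196
as a percentage: 0.703196 * 100 = 70.32%

Space savings = 1 - 28657/96552 = 70.32%


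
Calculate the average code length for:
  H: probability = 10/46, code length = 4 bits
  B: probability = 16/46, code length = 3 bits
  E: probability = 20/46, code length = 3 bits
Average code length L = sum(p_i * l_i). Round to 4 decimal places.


Weighted contributions p_i * l_i:
  H: (10/46) * 4 = 40/46
  B: (16/46) * 3 = 48/46
  E: (20/46) * 3 = 60/46
Sum = (40 + 48 + 60)/46 = 148/46

L = 148/46 = 3.2174 bits/symbol


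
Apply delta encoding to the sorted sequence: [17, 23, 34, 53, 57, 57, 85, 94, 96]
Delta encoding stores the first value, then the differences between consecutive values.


First value: 17
Deltas:
  23 - 17 = 6
  34 - 23 = 11
  53 - 34 = 19
  57 - 53 = 4
  57 - 57 = 0
  85 - 57 = 28
  94 - 85 = 9
  96 - 94 = 2


Delta encoded: [17, 6, 11, 19, 4, 0, 28, 9, 2]


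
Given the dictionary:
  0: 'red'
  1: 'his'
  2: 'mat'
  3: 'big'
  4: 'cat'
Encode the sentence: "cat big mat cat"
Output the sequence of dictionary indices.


Look up each word in the dictionary:
  'cat' -> 4
  'big' -> 3
  'mat' -> 2
  'cat' -> 4

Encoded: [4, 3, 2, 4]


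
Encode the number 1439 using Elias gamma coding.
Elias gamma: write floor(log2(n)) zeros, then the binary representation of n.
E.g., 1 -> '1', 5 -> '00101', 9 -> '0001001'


num_bits = floor(log2(1439)) + 1 = 11
leading_zeros = num_bits - 1 = 10
binary(1439) = 10110011111

Elias gamma(1439) = '0000000000' + '10110011111' = 000000000010110011111 (21 bits)


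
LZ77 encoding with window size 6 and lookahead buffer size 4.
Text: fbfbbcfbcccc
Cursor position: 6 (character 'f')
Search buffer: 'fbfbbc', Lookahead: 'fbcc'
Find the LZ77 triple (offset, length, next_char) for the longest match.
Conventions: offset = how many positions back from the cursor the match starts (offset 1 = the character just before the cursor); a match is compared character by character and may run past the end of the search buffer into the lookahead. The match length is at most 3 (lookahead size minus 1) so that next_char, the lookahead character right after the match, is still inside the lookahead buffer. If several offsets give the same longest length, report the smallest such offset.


Try each offset into the search buffer:
  offset=1 (pos 5, char 'c'): match length 0
  offset=2 (pos 4, char 'b'): match length 0
  offset=3 (pos 3, char 'b'): match length 0
  offset=4 (pos 2, char 'f'): match length 2
  offset=5 (pos 1, char 'b'): match length 0
  offset=6 (pos 0, char 'f'): match length 2
Longest match has length 2, found at offsets 4, 6; take the smallest, offset 4.
next_char = character at position 6 + 2 = 8 -> 'c'

Best match: offset=4, length=2 (matching 'fb' starting at position 2)
LZ77 triple: (4, 2, 'c')


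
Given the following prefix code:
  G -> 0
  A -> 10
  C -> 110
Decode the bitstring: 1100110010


Decoding step by step:
Bits 110 -> C
Bits 0 -> G
Bits 110 -> C
Bits 0 -> G
Bits 10 -> A


Decoded message: CGCGA


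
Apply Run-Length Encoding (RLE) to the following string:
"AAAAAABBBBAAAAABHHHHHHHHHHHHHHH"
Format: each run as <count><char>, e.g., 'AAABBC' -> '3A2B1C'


Scanning runs left to right:
  i=0: run of 'A' x 6 -> '6A'
  i=6: run of 'B' x 4 -> '4B'
  i=10: run of 'A' x 5 -> '5A'
  i=15: run of 'B' x 1 -> '1B'
  i=16: run of 'H' x 15 -> '15H'

RLE = 6A4B5A1B15H


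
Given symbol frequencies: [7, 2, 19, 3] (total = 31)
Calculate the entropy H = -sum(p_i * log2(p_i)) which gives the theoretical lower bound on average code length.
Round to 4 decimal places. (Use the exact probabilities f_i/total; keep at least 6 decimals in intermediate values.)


Per-symbol terms -p_i * log2(p_i) with p_i = f_i/31:
  p = 7/31 = 0.225806: log2(p) = -2.146841, -p*log2(p) = 0.484771
  p = 2/31 = 0.064516: log2(p) = -3.954196, -p*log2(p) = 0.255109
  p = 19/31 = 0.612903: log2(p) = -0.706269, -p*log2(p) = 0.432874
  p = 3/31 = 0.096774: log2(p) = -3.369234, -p*log2(p) = 0.326055
H = 0.484771 + 0.255109 + 0.432874 + 0.326055 = 1.498809

H = 1.4988 bits/symbol


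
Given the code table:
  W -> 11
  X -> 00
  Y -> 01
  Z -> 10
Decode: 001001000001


Decoding:
00 -> X
10 -> Z
01 -> Y
00 -> X
00 -> X
01 -> Y


Result: XZYXXY


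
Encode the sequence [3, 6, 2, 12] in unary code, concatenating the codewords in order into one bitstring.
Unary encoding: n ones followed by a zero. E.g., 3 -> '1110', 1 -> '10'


Encode each number as n ones followed by a terminating 0:
  3 -> 1110 (4 bits)
  6 -> 1111110 (7 bits)
  2 -> 110 (3 bits)
  12 -> 1111111111110 (13 bits)
Total length = 4 + 7 + 3 + 13 = 27 bits.

Unary([3, 6, 2, 12]) = 111011111101101111111111110 (27 bits)


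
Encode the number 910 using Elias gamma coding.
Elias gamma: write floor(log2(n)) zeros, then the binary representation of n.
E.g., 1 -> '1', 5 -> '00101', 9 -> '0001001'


num_bits = floor(log2(910)) + 1 = 10
leading_zeros = num_bits - 1 = 9
binary(910) = 1110001110

Elias gamma(910) = '000000000' + '1110001110' = 0000000001110001110 (19 bits)


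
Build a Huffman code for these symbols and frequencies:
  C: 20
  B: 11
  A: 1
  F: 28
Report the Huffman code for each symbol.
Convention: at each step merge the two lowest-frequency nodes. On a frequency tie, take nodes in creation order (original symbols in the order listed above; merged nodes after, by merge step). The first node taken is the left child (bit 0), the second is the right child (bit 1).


Huffman tree construction:
Step 1: Merge A(1) + B(11) = 12
Step 2: Merge (A+B)(12) + C(20) = 32
Step 3: Merge F(28) + ((A+B)+C)(32) = 60
Read each symbol's code off the tree from the root (left child = 0, right child = 1).

Codes:
  C: 11 (length 2)
  B: 101 (length 3)
  A: 100 (length 3)
  F: 0 (length 1)
Average code length: 104/60 = 1.7333 bits/symbol


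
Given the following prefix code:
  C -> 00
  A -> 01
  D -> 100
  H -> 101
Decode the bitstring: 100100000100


Decoding step by step:
Bits 100 -> D
Bits 100 -> D
Bits 00 -> C
Bits 01 -> A
Bits 00 -> C


Decoded message: DDCAC


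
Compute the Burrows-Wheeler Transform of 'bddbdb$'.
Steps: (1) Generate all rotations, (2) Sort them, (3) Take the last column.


Rotations (sorted):
  0: $bddbdb -> last char: b
  1: b$bddbd -> last char: d
  2: bdb$bdd -> last char: d
  3: bddbdb$ -> last char: $
  4: db$bddb -> last char: b
  5: dbdb$bd -> last char: d
  6: ddbdb$b -> last char: b


BWT = bdd$bdb


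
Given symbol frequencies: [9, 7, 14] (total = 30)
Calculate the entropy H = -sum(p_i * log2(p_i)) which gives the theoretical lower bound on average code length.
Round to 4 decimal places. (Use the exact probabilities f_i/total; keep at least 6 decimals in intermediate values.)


Per-symbol terms -p_i * log2(p_i) with p_i = f_i/30:
  p = 9/30 = 0.300000: log2(p) = -1.736966, -p*log2(p) = 0.521090
  p = 7/30 = 0.233333: log2(p) = -2.099536, -p*log2(p) = 0.489892
  p = 14/30 = 0.466667: log2(p) = -1.099536, -p*log2(p) = 0.513117
H = 0.521090 + 0.489892 + 0.513117 = 1.524099

H = 1.5241 bits/symbol


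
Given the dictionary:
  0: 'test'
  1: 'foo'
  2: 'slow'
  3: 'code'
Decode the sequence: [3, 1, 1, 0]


Look up each index in the dictionary:
  3 -> 'code'
  1 -> 'foo'
  1 -> 'foo'
  0 -> 'test'

Decoded: "code foo foo test"


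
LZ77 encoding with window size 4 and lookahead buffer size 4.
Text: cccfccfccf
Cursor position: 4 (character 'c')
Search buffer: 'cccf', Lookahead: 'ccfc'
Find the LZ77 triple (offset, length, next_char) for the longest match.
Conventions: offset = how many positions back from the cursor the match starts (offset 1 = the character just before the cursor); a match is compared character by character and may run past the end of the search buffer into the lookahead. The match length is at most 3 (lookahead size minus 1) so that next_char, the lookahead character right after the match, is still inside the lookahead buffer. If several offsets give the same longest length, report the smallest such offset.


Try each offset into the search buffer:
  offset=1 (pos 3, char 'f'): match length 0
  offset=2 (pos 2, char 'c'): match length 1
  offset=3 (pos 1, char 'c'): match length 3
  offset=4 (pos 0, char 'c'): match length 2
Longest match has length 3 at offset 3.
next_char = character at position 4 + 3 = 7 -> 'c'

Best match: offset=3, length=3 (matching 'ccf' starting at position 1)
LZ77 triple: (3, 3, 'c')


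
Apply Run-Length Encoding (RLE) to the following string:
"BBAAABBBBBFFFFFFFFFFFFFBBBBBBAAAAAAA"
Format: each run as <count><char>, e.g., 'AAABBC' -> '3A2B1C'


Scanning runs left to right:
  i=0: run of 'B' x 2 -> '2B'
  i=2: run of 'A' x 3 -> '3A'
  i=5: run of 'B' x 5 -> '5B'
  i=10: run of 'F' x 13 -> '13F'
  i=23: run of 'B' x 6 -> '6B'
  i=29: run of 'A' x 7 -> '7A'

RLE = 2B3A5B13F6B7A


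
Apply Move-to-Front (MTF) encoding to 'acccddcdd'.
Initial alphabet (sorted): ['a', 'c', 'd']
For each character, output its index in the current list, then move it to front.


MTF encoding:
'a': index 0 in ['a', 'c', 'd'] -> ['a', 'c', 'd']
'c': index 1 in ['a', 'c', 'd'] -> ['c', 'a', 'd']
'c': index 0 in ['c', 'a', 'd'] -> ['c', 'a', 'd']
'c': index 0 in ['c', 'a', 'd'] -> ['c', 'a', 'd']
'd': index 2 in ['c', 'a', 'd'] -> ['d', 'c', 'a']
'd': index 0 in ['d', 'c', 'a'] -> ['d', 'c', 'a']
'c': index 1 in ['d', 'c', 'a'] -> ['c', 'd', 'a']
'd': index 1 in ['c', 'd', 'a'] -> ['d', 'c', 'a']
'd': index 0 in ['d', 'c', 'a'] -> ['d', 'c', 'a']


Output: [0, 1, 0, 0, 2, 0, 1, 1, 0]


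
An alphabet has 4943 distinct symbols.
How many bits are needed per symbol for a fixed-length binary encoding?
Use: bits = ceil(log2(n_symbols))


log2(4943) = 12.2712
Bracket: 2^12 = 4096 < 4943 <= 2^13 = 8192
So ceil(log2(4943)) = 13

bits = ceil(log2(4943)) = ceil(12.2712) = 13 bits


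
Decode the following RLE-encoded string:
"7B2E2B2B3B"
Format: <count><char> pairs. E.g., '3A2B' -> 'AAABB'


Expanding each <count><char> pair:
  7B -> 'BBBBBBB'
  2E -> 'EE'
  2B -> 'BB'
  2B -> 'BB'
  3B -> 'BBB'

Decoded = BBBBBBBEEBBBBBBB


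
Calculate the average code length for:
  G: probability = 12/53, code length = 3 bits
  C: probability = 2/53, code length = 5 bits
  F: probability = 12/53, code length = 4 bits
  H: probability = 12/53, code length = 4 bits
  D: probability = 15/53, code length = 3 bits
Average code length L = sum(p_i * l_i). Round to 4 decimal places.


Weighted contributions p_i * l_i:
  G: (12/53) * 3 = 36/53
  C: (2/53) * 5 = 10/53
  F: (12/53) * 4 = 48/53
  H: (12/53) * 4 = 48/53
  D: (15/53) * 3 = 45/53
Sum = (36 + 10 + 48 + 48 + 45)/53 = 187/53

L = 187/53 = 3.5283 bits/symbol


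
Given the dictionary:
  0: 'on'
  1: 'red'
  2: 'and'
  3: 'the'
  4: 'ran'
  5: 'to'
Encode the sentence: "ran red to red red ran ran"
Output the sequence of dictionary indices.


Look up each word in the dictionary:
  'ran' -> 4
  'red' -> 1
  'to' -> 5
  'red' -> 1
  'red' -> 1
  'ran' -> 4
  'ran' -> 4

Encoded: [4, 1, 5, 1, 1, 4, 4]


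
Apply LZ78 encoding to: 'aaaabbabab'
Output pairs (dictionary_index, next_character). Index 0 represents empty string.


LZ78 encoding steps:
Dictionary: {0: ''}
Step 1: w='' (idx 0), next='a' -> output (0, 'a'), add 'a' as idx 1
Step 2: w='a' (idx 1), next='a' -> output (1, 'a'), add 'aa' as idx 2
Step 3: w='a' (idx 1), next='b' -> output (1, 'b'), add 'ab' as idx 3
Step 4: w='' (idx 0), next='b' -> output (0, 'b'), add 'b' as idx 4
Step 5: w='ab' (idx 3), next='a' -> output (3, 'a'), add 'aba' as idx 5
Step 6: w='b' (idx 4), end of input -> output (4, '')


Encoded: [(0, 'a'), (1, 'a'), (1, 'b'), (0, 'b'), (3, 'a'), (4, '')]


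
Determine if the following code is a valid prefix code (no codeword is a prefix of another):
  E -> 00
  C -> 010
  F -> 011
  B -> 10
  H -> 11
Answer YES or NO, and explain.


Checking each pair (does one codeword prefix another?):
  E='00' vs C='010': no prefix
  E='00' vs F='011': no prefix
  E='00' vs B='10': no prefix
  E='00' vs H='11': no prefix
  C='010' vs E='00': no prefix
  C='010' vs F='011': no prefix
  C='010' vs B='10': no prefix
  C='010' vs H='11': no prefix
  F='011' vs E='00': no prefix
  F='011' vs C='010': no prefix
  F='011' vs B='10': no prefix
  F='011' vs H='11': no prefix
  B='10' vs E='00': no prefix
  B='10' vs C='010': no prefix
  B='10' vs F='011': no prefix
  B='10' vs H='11': no prefix
  H='11' vs E='00': no prefix
  H='11' vs C='010': no prefix
  H='11' vs F='011': no prefix
  H='11' vs B='10': no prefix
No violation found over all pairs.

YES -- this is a valid prefix code. No codeword is a prefix of any other codeword.


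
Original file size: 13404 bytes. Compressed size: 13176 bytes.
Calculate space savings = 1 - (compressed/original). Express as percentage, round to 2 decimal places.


ratio = compressed/original = 13176/13404 = 0.98299
savings = 1 - ratio = 1 - 0.98299 = 0.01701
as a percentage: 0.01701 * 100 = 1.7%

Space savings = 1 - 13176/13404 = 1.7%


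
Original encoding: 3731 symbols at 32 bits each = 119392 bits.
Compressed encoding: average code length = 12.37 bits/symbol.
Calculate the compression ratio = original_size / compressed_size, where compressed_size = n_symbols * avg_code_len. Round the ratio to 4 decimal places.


original_size = n_symbols * orig_bits = 3731 * 32 = 119392 bits
compressed_size = n_symbols * avg_code_len = 3731 * 12.37 = 46152.47 bits
ratio = original_size / compressed_size = 119392 / 46152.47 = 2.5869

Compression ratio = 2.5869


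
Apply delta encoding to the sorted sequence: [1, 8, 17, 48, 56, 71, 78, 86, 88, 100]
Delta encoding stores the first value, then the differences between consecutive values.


First value: 1
Deltas:
  8 - 1 = 7
  17 - 8 = 9
  48 - 17 = 31
  56 - 48 = 8
  71 - 56 = 15
  78 - 71 = 7
  86 - 78 = 8
  88 - 86 = 2
  100 - 88 = 12


Delta encoded: [1, 7, 9, 31, 8, 15, 7, 8, 2, 12]


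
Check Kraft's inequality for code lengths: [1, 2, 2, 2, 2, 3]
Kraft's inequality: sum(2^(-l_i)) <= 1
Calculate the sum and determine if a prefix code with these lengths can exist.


Sum = 2^(-1) + 2^(-2) + 2^(-2) + 2^(-2) + 2^(-2) + 2^(-3)
    = 0.5 + 0.25 + 0.25 + 0.25 + 0.25 + 0.125
    = 13/8 = 1.625
Since 1.625 > 1, Kraft's inequality is NOT satisfied.
A prefix code with these lengths CANNOT exist.

Kraft sum = 1.625. Not satisfied.


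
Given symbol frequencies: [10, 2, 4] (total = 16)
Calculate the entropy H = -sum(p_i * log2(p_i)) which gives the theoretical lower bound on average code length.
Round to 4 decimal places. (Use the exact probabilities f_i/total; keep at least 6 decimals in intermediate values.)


Per-symbol terms -p_i * log2(p_i) with p_i = f_i/16:
  p = 10/16 = 0.625000: log2(p) = -0.678072, -p*log2(p) = 0.423795
  p = 2/16 = 0.125000: log2(p) = -3.000000, -p*log2(p) = 0.375000
  p = 4/16 = 0.250000: log2(p) = -2.000000, -p*log2(p) = 0.500000
H = 0.423795 + 0.375000 + 0.500000 = 1.298795

H = 1.2988 bits/symbol


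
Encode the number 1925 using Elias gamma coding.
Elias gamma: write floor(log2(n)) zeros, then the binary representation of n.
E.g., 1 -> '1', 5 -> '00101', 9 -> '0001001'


num_bits = floor(log2(1925)) + 1 = 11
leading_zeros = num_bits - 1 = 10
binary(1925) = 11110000101

Elias gamma(1925) = '0000000000' + '11110000101' = 000000000011110000101 (21 bits)
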